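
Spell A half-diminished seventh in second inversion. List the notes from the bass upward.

Eb – G – A – C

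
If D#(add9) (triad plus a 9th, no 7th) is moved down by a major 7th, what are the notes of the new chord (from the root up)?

E, G#, B, F#

Transposed root: D# → E (major 7th down). So we spell E added-ninth:
root → E
3rd (major 3rd) → G#
5th (perfect 5th) → B
9th (major 9th) → F#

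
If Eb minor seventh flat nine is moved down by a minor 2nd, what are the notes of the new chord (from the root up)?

D – F – A – C – Eb

Transposed root: Eb → D (minor 2nd down). So we spell D minor seventh flat nine:
Root: D
Minor 3rd (3rd): F
Perfect 5th (5th): A
Minor 7th (7th): C
Minor 9th (9th): Eb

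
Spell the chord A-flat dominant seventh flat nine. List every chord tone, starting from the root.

A♭  C  E♭  G♭  B𝄫

Root A♭, quality dominant seventh flat nine:
A♭ — root
C — major 3rd
E♭ — perfect 5th
G♭ — minor 7th
B𝄫 — minor 9th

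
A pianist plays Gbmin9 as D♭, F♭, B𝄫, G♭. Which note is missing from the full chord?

Gbmin9 = G♭, B𝄫, D♭, F♭, A♭. The voicing lacks the 9th (major 9th), A♭.

A♭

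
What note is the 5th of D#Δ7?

Root of D#Δ7 = D#. The 5th is a perfect 5th: D# up a perfect 5th → A#.

A#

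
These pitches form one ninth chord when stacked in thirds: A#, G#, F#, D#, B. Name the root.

G#

Stacking in thirds gives G# – B – D# – F# – A#, so G# is the root — G# minor ninth.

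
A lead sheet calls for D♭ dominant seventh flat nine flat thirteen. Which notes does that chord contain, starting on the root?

Db – F – Ab – Cb – Ebb – Bbb

Root Db, quality dominant seventh flat nine flat thirteen:
- root: Db
- major 3rd: F
- perfect 5th: Ab
- minor 7th: Cb
- minor 9th: Ebb
- minor 13th: Bbb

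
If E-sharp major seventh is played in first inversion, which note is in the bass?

E-sharp major seventh in root position is E-sharp–G-double-sharp–B-sharp–D-double-sharp.
First inversion places the third in the bass, which is G-double-sharp.

G-double-sharp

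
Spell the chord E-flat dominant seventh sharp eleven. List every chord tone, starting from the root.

E-flat dominant seventh sharp eleven: dominant seventh sharp eleven on Eb.
- root: Eb
- major 3rd: G
- perfect 5th: Bb
- minor 7th: Db
- augmented 11th: A

Eb G Bb Db A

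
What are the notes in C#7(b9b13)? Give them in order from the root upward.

C#7(b9b13): dominant seventh flat nine flat thirteen on C♯.
Root: C♯
Major 3rd (3rd): E♯
Perfect 5th (5th): G♯
Minor 7th (7th): B
Minor 9th (9th): D
Minor 13th (13th): A

C♯, E♯, G♯, B, D, A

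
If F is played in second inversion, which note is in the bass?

F in root position is F–A–C.
Second inversion places the fifth in the bass, which is C.

C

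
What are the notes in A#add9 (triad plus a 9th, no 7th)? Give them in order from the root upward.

A#add9 is an added-ninth built on A#.
root → A#
3rd (major 3rd) → C##
5th (perfect 5th) → E#
9th (major 9th) → B#

A#, C##, E#, B#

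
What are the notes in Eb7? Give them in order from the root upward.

Eb7 is a dominant seventh built on Eb.
Eb — root
G — major 3rd
Bb — perfect 5th
Db — minor 7th

Eb, G, Bb, Db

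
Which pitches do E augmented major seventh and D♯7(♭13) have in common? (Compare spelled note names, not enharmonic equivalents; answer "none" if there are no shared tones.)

E augmented major seventh = E, G#, B#, D#.
D♯7(♭13) = D#, F##, A#, C#, B.
Shared: D#.

D#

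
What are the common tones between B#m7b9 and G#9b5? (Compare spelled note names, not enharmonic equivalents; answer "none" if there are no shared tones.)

B♯, A♯

B#m7b9 = B♯, D♯, F𝄪, A♯, C♯.
G#9b5 = G♯, B♯, D, F♯, A♯.
Shared: B♯, A♯.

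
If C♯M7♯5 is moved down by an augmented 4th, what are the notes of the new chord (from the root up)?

G B D# F#

Transposed root: C# → G (augmented 4th down). So we spell G augmented major seventh:
Root: G
Major 3rd (3rd): B
Augmented 5th (5th): D#
Major 7th (7th): F#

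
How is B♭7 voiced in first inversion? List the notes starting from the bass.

D – F – A♭ – B♭

In root position, B♭7 is B♭–D–F–A♭.
First inversion puts the third (D) in the bass.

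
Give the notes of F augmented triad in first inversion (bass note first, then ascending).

F augmented triad = F–A–C-sharp; first inversion → third (A) lowest.

A, C-sharp, F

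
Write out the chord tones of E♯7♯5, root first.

Root E#, quality augmented seventh:
root → E#
3rd (major 3rd) → G##
5th (augmented 5th) → B##
7th (minor 7th) → D#

E# G## B## D#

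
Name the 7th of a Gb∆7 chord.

F

Root of Gb∆7 = G♭. The 7th is a major 7th: G♭ up a major 7th → F.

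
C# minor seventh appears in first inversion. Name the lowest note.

C# minor seventh in root position is C#–E–G#–B.
First inversion places the third in the bass, which is E.

E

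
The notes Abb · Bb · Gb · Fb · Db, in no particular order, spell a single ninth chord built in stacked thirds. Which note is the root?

Stacking in thirds gives Gb – Bb – Db – Fb – Abb, so Gb is the root — Gb dominant seventh flat nine.

Gb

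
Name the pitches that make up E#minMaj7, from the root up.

Root E#, quality minor-major seventh:
E# — root
G# — minor 3rd
B# — perfect 5th
D## — major 7th

E#, G#, B#, D##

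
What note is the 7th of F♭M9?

E♭

Root of F♭M9 = F♭. The 7th is a major 7th: F♭ up a major 7th → E♭.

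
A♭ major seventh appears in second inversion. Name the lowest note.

Eb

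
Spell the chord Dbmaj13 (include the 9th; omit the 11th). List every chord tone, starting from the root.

Db  F  Ab  C  Eb  Bb

Dbmaj13 is a major thirteenth built on Db.
root → Db
3rd (major 3rd) → F
5th (perfect 5th) → Ab
7th (major 7th) → C
9th (major 9th) → Eb
13th (major 13th) → Bb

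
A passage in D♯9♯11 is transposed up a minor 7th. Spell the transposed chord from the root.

C#, E#, G#, B, D#, F##

A minor 7th up from D# is C#, so the new chord is C# dominant ninth sharp eleven.
root → C#
3rd (major 3rd) → E#
5th (perfect 5th) → G#
7th (minor 7th) → B
9th (major 9th) → D#
11th (augmented 11th) → F##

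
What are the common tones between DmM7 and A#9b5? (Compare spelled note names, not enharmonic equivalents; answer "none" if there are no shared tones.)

DmM7 = D, F, A, C#.
A#9b5 = A#, C##, E, G#, B#.
Shared: none.

none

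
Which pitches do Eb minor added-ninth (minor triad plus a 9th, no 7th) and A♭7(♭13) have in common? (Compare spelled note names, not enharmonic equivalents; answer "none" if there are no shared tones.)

Eb, Gb

Eb minor added-ninth: Eb Gb Bb F
A♭7(♭13): Ab C Eb Gb Fb
Common to both → Eb, Gb.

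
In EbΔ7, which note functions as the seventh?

EbΔ7 is built on Eb; its 7th is a major 7th above the root.
A seventh above E uses the letter D, and the major 7th above Eb is D.

D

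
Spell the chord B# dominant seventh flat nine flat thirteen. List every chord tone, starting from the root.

B♯  D𝄪  F𝄪  A♯  C♯  G♯

Root B♯, quality dominant seventh flat nine flat thirteen:
Root: B♯
Major 3rd (3rd): D𝄪
Perfect 5th (5th): F𝄪
Minor 7th (7th): A♯
Minor 9th (9th): C♯
Minor 13th (13th): G♯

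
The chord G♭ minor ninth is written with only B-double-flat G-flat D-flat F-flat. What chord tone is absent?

A-flat

G♭ minor ninth = G-flat, B-double-flat, D-flat, F-flat, A-flat. The voicing lacks the 9th (major 9th), A-flat.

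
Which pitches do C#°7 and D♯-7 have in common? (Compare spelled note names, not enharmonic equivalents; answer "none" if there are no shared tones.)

C#°7: C# E G Bb
D♯-7: D# F# A# C#
Common to both → C#.

C#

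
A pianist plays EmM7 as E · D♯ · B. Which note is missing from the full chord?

EmM7 = E, G, B, D♯. The voicing lacks the 3rd (minor 3rd), G.

G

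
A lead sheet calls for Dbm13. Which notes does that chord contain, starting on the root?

Db  Fb  Ab  Cb  Eb  Gb  Bb

Dbm13 is a minor thirteenth built on Db.
- root: Db
- minor 3rd: Fb
- perfect 5th: Ab
- minor 7th: Cb
- major 9th: Eb
- perfect 11th: Gb
- major 13th: Bb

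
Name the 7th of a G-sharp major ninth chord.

G-sharp major ninth is built on G-sharp; its 7th is a major 7th above the root.
A seventh above G uses the letter F, and the major 7th above G-sharp is F-double-sharp.

F-double-sharp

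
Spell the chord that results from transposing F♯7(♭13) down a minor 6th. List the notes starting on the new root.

A#, C##, E#, G#, F#

F# down a minor 6th → A#. New chord: A# dominant seventh flat thirteen.
- root: A#
- major 3rd: C##
- perfect 5th: E#
- minor 7th: G#
- minor 13th: F#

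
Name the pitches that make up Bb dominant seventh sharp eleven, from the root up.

Root Bb, quality dominant seventh sharp eleven:
Root: Bb
Major 3rd (3rd): D
Perfect 5th (5th): F
Minor 7th (7th): Ab
Augmented 11th (11th): E

Bb, D, F, Ab, E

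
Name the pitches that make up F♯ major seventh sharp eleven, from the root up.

Root F#, quality major seventh sharp eleven:
- root: F#
- major 3rd: A#
- perfect 5th: C#
- major 7th: E#
- augmented 11th: B#

F#, A#, C#, E#, B#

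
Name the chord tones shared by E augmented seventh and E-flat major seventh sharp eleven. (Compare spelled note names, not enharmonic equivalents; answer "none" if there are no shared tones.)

D

E augmented seventh: E G# B# D
E-flat major seventh sharp eleven: Eb G Bb D A
Common to both → D.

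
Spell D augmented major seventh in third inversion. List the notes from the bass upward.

C-sharp  D  F-sharp  A-sharp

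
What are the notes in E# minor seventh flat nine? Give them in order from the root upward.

E#  G#  B#  D#  F#

E# minor seventh flat nine is a minor seventh flat nine built on E#.
root → E#
3rd (minor 3rd) → G#
5th (perfect 5th) → B#
7th (minor 7th) → D#
9th (minor 9th) → F#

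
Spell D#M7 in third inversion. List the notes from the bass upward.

C## D# F## A#

D#M7 = D#–F##–A#–C##; third inversion → seventh (C##) lowest.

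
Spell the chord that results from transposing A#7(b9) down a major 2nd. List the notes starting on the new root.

A# down a major 2nd → G#. New chord: G# dominant seventh flat nine.
G# — root
B# — major 3rd
D# — perfect 5th
F# — minor 7th
A — minor 9th

G#, B#, D#, F#, A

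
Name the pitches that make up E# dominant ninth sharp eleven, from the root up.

E# dominant ninth sharp eleven: dominant ninth sharp eleven on E-sharp.
Root: E-sharp
Major 3rd (3rd): G-double-sharp
Perfect 5th (5th): B-sharp
Minor 7th (7th): D-sharp
Major 9th (9th): F-double-sharp
Augmented 11th (11th): A-double-sharp

E-sharp, G-double-sharp, B-sharp, D-sharp, F-double-sharp, A-double-sharp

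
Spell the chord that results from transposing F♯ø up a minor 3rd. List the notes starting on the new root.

A, C, Eb, G

A minor 3rd up from F# is A, so the new chord is A half-diminished seventh.
Root: A
Minor 3rd (3rd): C
Diminished 5th (5th): Eb
Minor 7th (7th): G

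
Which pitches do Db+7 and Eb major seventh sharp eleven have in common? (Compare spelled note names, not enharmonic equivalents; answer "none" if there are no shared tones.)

A

Db+7 = Db, F, A, Cb.
Eb major seventh sharp eleven = Eb, G, Bb, D, A.
Shared: A.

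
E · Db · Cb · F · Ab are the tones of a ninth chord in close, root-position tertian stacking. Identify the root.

Db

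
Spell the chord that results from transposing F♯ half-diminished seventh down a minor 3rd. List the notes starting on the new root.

D# – F# – A – C#

F# down a minor 3rd → D#. New chord: D# half-diminished seventh.
- root: D#
- minor 3rd: F#
- diminished 5th: A
- minor 7th: C#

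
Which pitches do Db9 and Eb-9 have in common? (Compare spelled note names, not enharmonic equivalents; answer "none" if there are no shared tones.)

Db  F  Eb

Db9: Db F Ab Cb Eb
Eb-9: Eb Gb Bb Db F
Common to both → Db, F, Eb.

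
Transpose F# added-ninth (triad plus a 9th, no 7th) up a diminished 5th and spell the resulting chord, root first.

C  E  G  D

Transposed root: F-sharp → C (diminished 5th up). So we spell C added-ninth:
C — root
E — major 3rd
G — perfect 5th
D — major 9th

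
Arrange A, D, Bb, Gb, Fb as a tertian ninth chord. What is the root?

Stacking in thirds gives Gb – Bb – D – Fb – A, so Gb is the root — Gb dominant seventh sharp nine sharp five.

Gb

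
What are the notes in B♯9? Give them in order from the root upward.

B#  D##  F##  A#  C##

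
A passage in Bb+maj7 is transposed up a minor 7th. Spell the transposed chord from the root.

Ab – C – E – G

Transposed root: Bb → Ab (minor 7th up). So we spell Ab augmented major seventh:
root → Ab
3rd (major 3rd) → C
5th (augmented 5th) → E
7th (major 7th) → G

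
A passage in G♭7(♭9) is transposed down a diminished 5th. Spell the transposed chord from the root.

Transposed root: Gb → C (diminished 5th down). So we spell C dominant seventh flat nine:
root → C
3rd (major 3rd) → E
5th (perfect 5th) → G
7th (minor 7th) → Bb
9th (minor 9th) → Db

C  E  G  Bb  Db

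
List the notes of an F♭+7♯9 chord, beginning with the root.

Fb, Ab, C, Ebb, G

F♭+7♯9 is a dominant seventh sharp nine sharp five built on Fb.
root → Fb
3rd (major 3rd) → Ab
5th (augmented 5th) → C
7th (minor 7th) → Ebb
9th (augmented 9th) → G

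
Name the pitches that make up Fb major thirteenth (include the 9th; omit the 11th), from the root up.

Fb Ab Cb Eb Gb Db

Root Fb, quality major thirteenth:
Fb — root
Ab — major 3rd
Cb — perfect 5th
Eb — major 7th
Gb — major 9th
Db — major 13th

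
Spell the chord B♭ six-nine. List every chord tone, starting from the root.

B♭ six-nine: six-nine on B-flat.
Root: B-flat
Major 3rd (3rd): D
Perfect 5th (5th): F
Major 6th (6th): G
Major 9th (9th): C

B-flat  D  F  G  C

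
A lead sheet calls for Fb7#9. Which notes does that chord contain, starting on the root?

Fb7#9: dominant seventh sharp nine on Fb.
- root: Fb
- major 3rd: Ab
- perfect 5th: Cb
- minor 7th: Ebb
- augmented 9th: G

Fb  Ab  Cb  Ebb  G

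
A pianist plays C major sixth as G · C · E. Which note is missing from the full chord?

The full C major sixth chord is C, E, G, A.
Comparing with the voicing, the major 6th (6th) — A — is absent.

A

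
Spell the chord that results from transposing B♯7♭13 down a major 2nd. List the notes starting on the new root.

A♯ C𝄪 E♯ G♯ F♯

A major 2nd down from B♯ is A♯, so the new chord is A♯ dominant seventh flat thirteen.
Root: A♯
Major 3rd (3rd): C𝄪
Perfect 5th (5th): E♯
Minor 7th (7th): G♯
Minor 13th (13th): F♯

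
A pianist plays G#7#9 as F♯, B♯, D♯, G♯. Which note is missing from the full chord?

A𝄪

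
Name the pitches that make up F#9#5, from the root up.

F#, A#, C##, E, G#

F#9#5: dominant ninth sharp five on F#.
F# — root
A# — major 3rd
C## — augmented 5th
E — minor 7th
G# — major 9th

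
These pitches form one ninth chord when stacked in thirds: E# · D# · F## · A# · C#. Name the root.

D#

Stacking in thirds gives D# – F## – A# – C# – E#, so D# is the root — D# dominant ninth.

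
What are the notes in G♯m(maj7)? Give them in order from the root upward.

G♯m(maj7) is a minor-major seventh built on G#.
Root: G#
Minor 3rd (3rd): B
Perfect 5th (5th): D#
Major 7th (7th): F##

G# – B – D# – F##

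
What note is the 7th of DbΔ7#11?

C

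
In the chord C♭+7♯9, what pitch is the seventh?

C♭+7♯9 is built on Cb; its 7th is a minor 7th above the root.
A seventh above C uses the letter B, and the minor 7th above Cb is Bbb.

Bbb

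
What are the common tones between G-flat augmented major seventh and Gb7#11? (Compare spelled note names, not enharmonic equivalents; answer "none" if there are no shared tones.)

Gb Bb

G-flat augmented major seventh: Gb Bb D F
Gb7#11: Gb Bb Db Fb C
Common to both → Gb, Bb.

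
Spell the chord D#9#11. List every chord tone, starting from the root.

Root D#, quality dominant ninth sharp eleven:
root → D#
3rd (major 3rd) → F##
5th (perfect 5th) → A#
7th (minor 7th) → C#
9th (major 9th) → E#
11th (augmented 11th) → G##

D# F## A# C# E# G##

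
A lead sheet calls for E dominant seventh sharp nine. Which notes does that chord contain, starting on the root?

E, G♯, B, D, F𝄪

E dominant seventh sharp nine: dominant seventh sharp nine on E.
- root: E
- major 3rd: G♯
- perfect 5th: B
- minor 7th: D
- augmented 9th: F𝄪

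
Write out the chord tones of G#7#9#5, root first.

G♯, B♯, D𝄪, F♯, A𝄪

Root G♯, quality dominant seventh sharp nine sharp five:
- root: G♯
- major 3rd: B♯
- augmented 5th: D𝄪
- minor 7th: F♯
- augmented 9th: A𝄪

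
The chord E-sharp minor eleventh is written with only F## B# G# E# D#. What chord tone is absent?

A#

E-sharp minor eleventh = E#, G#, B#, D#, F##, A#. The voicing lacks the 11th (perfect 11th), A#.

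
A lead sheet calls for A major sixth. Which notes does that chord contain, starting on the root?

A major sixth is a major sixth built on A.
root → A
3rd (major 3rd) → C-sharp
5th (perfect 5th) → E
6th (major 6th) → F-sharp

A – C-sharp – E – F-sharp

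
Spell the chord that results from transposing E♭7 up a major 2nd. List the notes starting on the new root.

Eb up a major 2nd → F. New chord: F dominant seventh.
F — root
A — major 3rd
C — perfect 5th
Eb — minor 7th

F, A, C, Eb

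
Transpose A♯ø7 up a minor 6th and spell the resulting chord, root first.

Transposed root: A# → F# (minor 6th up). So we spell F# half-diminished seventh:
Root: F#
Minor 3rd (3rd): A
Diminished 5th (5th): C
Minor 7th (7th): E

F# – A – C – E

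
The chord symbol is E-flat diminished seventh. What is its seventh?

D-double-flat

E-flat diminished seventh is built on E-flat; its 7th is a diminished 7th above the root.
A seventh above E uses the letter D, and the diminished 7th above E-flat is D-double-flat.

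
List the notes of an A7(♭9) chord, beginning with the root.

A7(♭9): dominant seventh flat nine on A.
Root: A
Major 3rd (3rd): C#
Perfect 5th (5th): E
Minor 7th (7th): G
Minor 9th (9th): Bb

A, C#, E, G, Bb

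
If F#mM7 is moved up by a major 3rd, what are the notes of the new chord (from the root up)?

A# – C# – E# – G##

F# up a major 3rd → A#. New chord: A# minor-major seventh.
- root: A#
- minor 3rd: C#
- perfect 5th: E#
- major 7th: G##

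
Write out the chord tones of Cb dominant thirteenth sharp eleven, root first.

C-flat  E-flat  G-flat  B-double-flat  D-flat  F  A-flat

Cb dominant thirteenth sharp eleven: dominant thirteenth sharp eleven on C-flat.
C-flat — root
E-flat — major 3rd
G-flat — perfect 5th
B-double-flat — minor 7th
D-flat — major 9th
F — augmented 11th
A-flat — major 13th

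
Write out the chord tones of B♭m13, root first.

B♭ D♭ F A♭ C E♭ G

Root B♭, quality minor thirteenth:
B♭ — root
D♭ — minor 3rd
F — perfect 5th
A♭ — minor 7th
C — major 9th
E♭ — perfect 11th
G — major 13th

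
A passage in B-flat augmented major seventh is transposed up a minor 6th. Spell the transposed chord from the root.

Bb up a minor 6th → Gb. New chord: Gb augmented major seventh.
root → Gb
3rd (major 3rd) → Bb
5th (augmented 5th) → D
7th (major 7th) → F

Gb  Bb  D  F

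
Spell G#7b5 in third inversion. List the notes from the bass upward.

F♯ – G♯ – B♯ – D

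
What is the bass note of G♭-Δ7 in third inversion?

G♭-Δ7 in root position is Gb–Bbb–Db–F.
Third inversion places the seventh in the bass, which is F.

F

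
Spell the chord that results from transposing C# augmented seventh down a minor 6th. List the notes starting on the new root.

Transposed root: C-sharp → E-sharp (minor 6th down). So we spell E-sharp augmented seventh:
E-sharp — root
G-double-sharp — major 3rd
B-double-sharp — augmented 5th
D-sharp — minor 7th

E-sharp G-double-sharp B-double-sharp D-sharp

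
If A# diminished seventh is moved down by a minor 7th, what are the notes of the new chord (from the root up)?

B# – D# – F# – A

A minor 7th down from A# is B#, so the new chord is B# diminished seventh.
root → B#
3rd (minor 3rd) → D#
5th (diminished 5th) → F#
7th (diminished 7th) → A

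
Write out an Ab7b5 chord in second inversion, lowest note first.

Ebb Gb Ab C

Ab7b5 = Ab–C–Ebb–Gb; second inversion → fifth (Ebb) lowest.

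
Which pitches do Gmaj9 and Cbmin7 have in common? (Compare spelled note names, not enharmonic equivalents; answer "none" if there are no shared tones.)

none

Gmaj9: G B D F♯ A
Cbmin7: C♭ E𝄫 G♭ B𝄫
Common to both → none.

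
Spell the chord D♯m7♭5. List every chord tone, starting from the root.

D♯m7♭5: half-diminished seventh on D#.
root → D#
3rd (minor 3rd) → F#
5th (diminished 5th) → A
7th (minor 7th) → C#

D#  F#  A  C#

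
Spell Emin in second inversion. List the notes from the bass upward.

Emin = E–G–B; second inversion → fifth (B) lowest.

B E G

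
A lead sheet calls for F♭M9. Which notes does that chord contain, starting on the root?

F♭M9 is a major ninth built on Fb.
root → Fb
3rd (major 3rd) → Ab
5th (perfect 5th) → Cb
7th (major 7th) → Eb
9th (major 9th) → Gb

Fb, Ab, Cb, Eb, Gb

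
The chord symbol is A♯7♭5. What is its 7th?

G#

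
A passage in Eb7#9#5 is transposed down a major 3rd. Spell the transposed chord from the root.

Cb, Eb, G, Bbb, D

A major 3rd down from Eb is Cb, so the new chord is Cb dominant seventh sharp nine sharp five.
root → Cb
3rd (major 3rd) → Eb
5th (augmented 5th) → G
7th (minor 7th) → Bbb
9th (augmented 9th) → D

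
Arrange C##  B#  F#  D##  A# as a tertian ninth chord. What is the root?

B#

Arranged so that each adjacent pair is a third by letter name: B# – D## – F# – A# – C##.
The bottom of that stack, B#, is the root (this is B# dominant ninth flat five).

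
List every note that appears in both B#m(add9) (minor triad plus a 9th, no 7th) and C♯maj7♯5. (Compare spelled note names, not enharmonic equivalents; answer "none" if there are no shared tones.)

B#

B#m(add9) = B#, D#, F##, C##.
C♯maj7♯5 = C#, E#, G##, B#.
Shared: B#.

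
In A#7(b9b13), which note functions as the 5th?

E#

A#7(b9b13) is built on A#; its 5th is a perfect 5th above the root.
A fifth above A uses the letter E, and the perfect 5th above A# is E#.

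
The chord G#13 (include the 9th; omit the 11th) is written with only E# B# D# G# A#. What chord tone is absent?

F#

The full G#13 chord is G#, B#, D#, F#, A#, E#.
Comparing with the voicing, the minor 7th (7th) — F# — is absent.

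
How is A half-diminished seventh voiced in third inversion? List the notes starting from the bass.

G A C Eb

A half-diminished seventh = A–C–Eb–G; third inversion → seventh (G) lowest.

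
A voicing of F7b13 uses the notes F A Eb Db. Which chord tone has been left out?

C

F7b13 = F, A, C, Eb, Db. The voicing lacks the 5th (perfect 5th), C.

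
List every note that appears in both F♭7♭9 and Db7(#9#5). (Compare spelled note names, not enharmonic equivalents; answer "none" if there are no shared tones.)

Cb

F♭7♭9 = Fb, Ab, Cb, Ebb, Gbb.
Db7(#9#5) = Db, F, A, Cb, E.
Shared: Cb.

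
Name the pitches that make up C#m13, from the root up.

C# E G# B D# F# A#

C#m13: minor thirteenth on C#.
C# — root
E — minor 3rd
G# — perfect 5th
B — minor 7th
D# — major 9th
F# — perfect 11th
A# — major 13th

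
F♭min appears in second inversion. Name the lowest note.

Cb

F♭min in root position is Fb–Abb–Cb.
Second inversion places the fifth in the bass, which is Cb.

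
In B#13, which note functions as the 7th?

A#

B#13 is built on B#; its 7th is a minor 7th above the root.
A seventh above B uses the letter A, and the minor 7th above B# is A#.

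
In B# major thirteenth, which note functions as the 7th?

A-double-sharp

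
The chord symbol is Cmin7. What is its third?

Cmin7 is built on C; its 3rd is a minor 3rd above the root.
A third above C uses the letter E, and the minor 3rd above C is Eb.

Eb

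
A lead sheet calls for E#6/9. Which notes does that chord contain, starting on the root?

Root E♯, quality six-nine:
root → E♯
3rd (major 3rd) → G𝄪
5th (perfect 5th) → B♯
6th (major 6th) → C𝄪
9th (major 9th) → F𝄪

E♯ – G𝄪 – B♯ – C𝄪 – F𝄪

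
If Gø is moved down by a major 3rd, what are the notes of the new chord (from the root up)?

Eb Gb Bbb Db

G down a major 3rd → Eb. New chord: Eb half-diminished seventh.
- root: Eb
- minor 3rd: Gb
- diminished 5th: Bbb
- minor 7th: Db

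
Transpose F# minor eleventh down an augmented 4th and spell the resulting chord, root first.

C  E-flat  G  B-flat  D  F

F-sharp down an augmented 4th → C. New chord: C minor eleventh.
root → C
3rd (minor 3rd) → E-flat
5th (perfect 5th) → G
7th (minor 7th) → B-flat
9th (major 9th) → D
11th (perfect 11th) → F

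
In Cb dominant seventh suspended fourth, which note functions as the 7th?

Root of Cb dominant seventh suspended fourth = C♭. The 7th is a minor 7th: C♭ up a minor 7th → B𝄫.

B𝄫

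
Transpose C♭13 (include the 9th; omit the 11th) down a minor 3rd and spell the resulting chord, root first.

Ab, C, Eb, Gb, Bb, F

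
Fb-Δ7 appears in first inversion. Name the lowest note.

Abb

Fb-Δ7 in root position is Fb–Abb–Cb–Eb.
First inversion places the third in the bass, which is Abb.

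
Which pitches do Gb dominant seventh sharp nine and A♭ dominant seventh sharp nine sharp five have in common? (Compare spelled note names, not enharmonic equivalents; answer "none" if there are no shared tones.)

G-flat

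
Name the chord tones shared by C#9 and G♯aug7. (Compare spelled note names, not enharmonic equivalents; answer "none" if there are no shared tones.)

G#

C#9: C# E# G# B D#
G♯aug7: G# B# D## F#
Common to both → G#.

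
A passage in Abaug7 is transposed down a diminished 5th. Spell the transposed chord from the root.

D, F♯, A♯, C

A diminished 5th down from A♭ is D, so the new chord is D augmented seventh.
D — root
F♯ — major 3rd
A♯ — augmented 5th
C — minor 7th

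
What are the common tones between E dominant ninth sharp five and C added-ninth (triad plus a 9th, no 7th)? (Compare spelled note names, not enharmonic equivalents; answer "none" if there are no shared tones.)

E  D

E dominant ninth sharp five = E, G#, B#, D, F#.
C added-ninth = C, E, G, D.
Shared: E, D.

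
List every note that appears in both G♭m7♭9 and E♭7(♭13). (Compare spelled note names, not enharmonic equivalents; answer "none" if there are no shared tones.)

Db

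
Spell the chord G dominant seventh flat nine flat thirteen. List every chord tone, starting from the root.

G B D F Ab Eb

G dominant seventh flat nine flat thirteen is a dominant seventh flat nine flat thirteen built on G.
- root: G
- major 3rd: B
- perfect 5th: D
- minor 7th: F
- minor 9th: Ab
- minor 13th: Eb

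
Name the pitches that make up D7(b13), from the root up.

D7(b13): dominant seventh flat thirteen on D.
- root: D
- major 3rd: F#
- perfect 5th: A
- minor 7th: C
- minor 13th: Bb

D F# A C Bb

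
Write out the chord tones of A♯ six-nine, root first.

Root A#, quality six-nine:
- root: A#
- major 3rd: C##
- perfect 5th: E#
- major 6th: F##
- major 9th: B#

A#, C##, E#, F##, B#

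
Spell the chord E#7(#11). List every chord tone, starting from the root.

E#7(#11): dominant seventh sharp eleven on E#.
E# — root
G## — major 3rd
B# — perfect 5th
D# — minor 7th
A## — augmented 11th

E# G## B# D# A##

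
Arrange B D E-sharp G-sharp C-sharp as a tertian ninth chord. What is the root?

Arranged so that each adjacent pair is a third by letter name: C-sharp – E-sharp – G-sharp – B – D.
The bottom of that stack, C-sharp, is the root (this is C-sharp dominant seventh flat nine).

C-sharp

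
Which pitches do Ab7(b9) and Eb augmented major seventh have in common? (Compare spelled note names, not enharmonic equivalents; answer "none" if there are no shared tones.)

Ab7(b9) = A♭, C, E♭, G♭, B𝄫.
Eb augmented major seventh = E♭, G, B, D.
Shared: E♭.

E♭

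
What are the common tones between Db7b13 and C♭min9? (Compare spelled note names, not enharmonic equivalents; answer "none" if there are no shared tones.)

Db7b13: Db F Ab Cb Bbb
C♭min9: Cb Ebb Gb Bbb Db
Common to both → Db, Cb, Bbb.

Db, Cb, Bbb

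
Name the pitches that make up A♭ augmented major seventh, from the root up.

A-flat, C, E, G

Root A-flat, quality augmented major seventh:
- root: A-flat
- major 3rd: C
- augmented 5th: E
- major 7th: G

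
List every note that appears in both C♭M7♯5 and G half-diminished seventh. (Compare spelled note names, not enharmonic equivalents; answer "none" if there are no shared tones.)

G, Bb

C♭M7♯5 = Cb, Eb, G, Bb.
G half-diminished seventh = G, Bb, Db, F.
Shared: G, Bb.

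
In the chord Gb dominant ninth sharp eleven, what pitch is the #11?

Root of Gb dominant ninth sharp eleven = Gb. The 11th is an augmented 11th: Gb up an augmented 11th → C.

C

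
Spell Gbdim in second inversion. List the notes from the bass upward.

Gbdim = G♭–B𝄫–D𝄫; second inversion → fifth (D𝄫) lowest.

D𝄫  G♭  B𝄫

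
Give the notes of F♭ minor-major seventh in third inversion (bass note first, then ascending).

Eb – Fb – Abb – Cb

In root position, F♭ minor-major seventh is Fb–Abb–Cb–Eb.
Third inversion puts the seventh (Eb) in the bass.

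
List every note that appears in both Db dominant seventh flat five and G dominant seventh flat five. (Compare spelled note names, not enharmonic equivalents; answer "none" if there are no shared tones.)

D-flat – F

Db dominant seventh flat five: D-flat F A-double-flat C-flat
G dominant seventh flat five: G B D-flat F
Common to both → D-flat, F.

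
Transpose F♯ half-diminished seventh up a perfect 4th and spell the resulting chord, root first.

B D F A

A perfect 4th up from F♯ is B, so the new chord is B half-diminished seventh.
B — root
D — minor 3rd
F — diminished 5th
A — minor 7th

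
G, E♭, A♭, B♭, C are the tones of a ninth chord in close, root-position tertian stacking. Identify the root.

A♭

Arranged so that each adjacent pair is a third by letter name: A♭ – C – E♭ – G – B♭.
The bottom of that stack, A♭, is the root (this is A♭ major ninth).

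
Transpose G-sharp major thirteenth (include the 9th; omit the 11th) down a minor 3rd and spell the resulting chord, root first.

E-sharp, G-double-sharp, B-sharp, D-double-sharp, F-double-sharp, C-double-sharp

A minor 3rd down from G-sharp is E-sharp, so the new chord is E-sharp major thirteenth.
Root: E-sharp
Major 3rd (3rd): G-double-sharp
Perfect 5th (5th): B-sharp
Major 7th (7th): D-double-sharp
Major 9th (9th): F-double-sharp
Major 13th (13th): C-double-sharp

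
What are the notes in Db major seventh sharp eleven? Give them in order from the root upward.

Db major seventh sharp eleven is a major seventh sharp eleven built on Db.
Db — root
F — major 3rd
Ab — perfect 5th
C — major 7th
G — augmented 11th

Db, F, Ab, C, G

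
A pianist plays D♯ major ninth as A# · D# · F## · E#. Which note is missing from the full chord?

D♯ major ninth = D#, F##, A#, C##, E#. The voicing lacks the 7th (major 7th), C##.

C##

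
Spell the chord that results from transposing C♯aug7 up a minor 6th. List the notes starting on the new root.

Transposed root: C# → A (minor 6th up). So we spell A augmented seventh:
- root: A
- major 3rd: C#
- augmented 5th: E#
- minor 7th: G

A – C# – E# – G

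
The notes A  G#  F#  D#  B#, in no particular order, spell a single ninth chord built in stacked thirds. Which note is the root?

G#

Stacking in thirds gives G# – B# – D# – F# – A, so G# is the root — G# dominant seventh flat nine.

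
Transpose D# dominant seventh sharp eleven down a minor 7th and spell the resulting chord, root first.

E# G## B# D# A##

D# down a minor 7th → E#. New chord: E# dominant seventh sharp eleven.
root → E#
3rd (major 3rd) → G##
5th (perfect 5th) → B#
7th (minor 7th) → D#
11th (augmented 11th) → A##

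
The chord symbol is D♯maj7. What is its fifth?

A#

Root of D♯maj7 = D#. The 5th is a perfect 5th: D# up a perfect 5th → A#.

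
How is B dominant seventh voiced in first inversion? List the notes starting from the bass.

D-sharp, F-sharp, A, B

In root position, B dominant seventh is B–D-sharp–F-sharp–A.
First inversion puts the third (D-sharp) in the bass.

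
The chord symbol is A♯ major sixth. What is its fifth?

A♯ major sixth is built on A-sharp; its 5th is a perfect 5th above the root.
A fifth above A uses the letter E, and the perfect 5th above A-sharp is E-sharp.

E-sharp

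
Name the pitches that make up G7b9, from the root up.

G7b9 is a dominant seventh flat nine built on G.
G — root
B — major 3rd
D — perfect 5th
F — minor 7th
Ab — minor 9th

G B D F Ab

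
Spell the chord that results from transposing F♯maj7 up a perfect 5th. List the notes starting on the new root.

Transposed root: F♯ → C♯ (perfect 5th up). So we spell C♯ major seventh:
Root: C♯
Major 3rd (3rd): E♯
Perfect 5th (5th): G♯
Major 7th (7th): B♯

C♯  E♯  G♯  B♯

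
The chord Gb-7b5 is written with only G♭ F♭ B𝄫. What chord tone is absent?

D𝄫

The full Gb-7b5 chord is G♭, B𝄫, D𝄫, F♭.
Comparing with the voicing, the diminished 5th (5th) — D𝄫 — is absent.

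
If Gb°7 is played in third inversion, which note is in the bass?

Fbb

Gb°7 = Gb–Bbb–Dbb–Fbb. Third inversion → seventh in the bass = Fbb.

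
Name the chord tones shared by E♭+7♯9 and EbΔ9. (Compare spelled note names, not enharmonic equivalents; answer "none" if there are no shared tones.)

E♭+7♯9 = Eb, G, B, Db, F#.
EbΔ9 = Eb, G, Bb, D, F.
Shared: Eb, G.

Eb, G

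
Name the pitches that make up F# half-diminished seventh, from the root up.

F#, A, C, E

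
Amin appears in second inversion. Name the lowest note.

Amin in root position is A–C–E.
Second inversion places the fifth in the bass, which is E.

E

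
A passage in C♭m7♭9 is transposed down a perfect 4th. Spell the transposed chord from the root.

Gb, Bbb, Db, Fb, Abb

Cb down a perfect 4th → Gb. New chord: Gb minor seventh flat nine.
root → Gb
3rd (minor 3rd) → Bbb
5th (perfect 5th) → Db
7th (minor 7th) → Fb
9th (minor 9th) → Abb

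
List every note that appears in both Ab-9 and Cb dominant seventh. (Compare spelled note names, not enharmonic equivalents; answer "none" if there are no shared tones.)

Cb – Eb – Gb

Ab-9 = Ab, Cb, Eb, Gb, Bb.
Cb dominant seventh = Cb, Eb, Gb, Bbb.
Shared: Cb, Eb, Gb.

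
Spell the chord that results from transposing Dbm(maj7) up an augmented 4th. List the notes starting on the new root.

An augmented 4th up from Db is G, so the new chord is G minor-major seventh.
- root: G
- minor 3rd: Bb
- perfect 5th: D
- major 7th: F#

G Bb D F#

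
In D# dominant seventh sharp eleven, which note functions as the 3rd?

D# dominant seventh sharp eleven is built on D#; its 3rd is a major 3rd above the root.
A third above D uses the letter F, and the major 3rd above D# is F##.

F##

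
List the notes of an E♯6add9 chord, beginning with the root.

E#  G##  B#  C##  F##

E♯6add9: six-nine on E#.
Root: E#
Major 3rd (3rd): G##
Perfect 5th (5th): B#
Major 6th (6th): C##
Major 9th (9th): F##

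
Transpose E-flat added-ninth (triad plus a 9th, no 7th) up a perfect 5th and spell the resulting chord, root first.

B♭, D, F, C

Transposed root: E♭ → B♭ (perfect 5th up). So we spell B♭ added-ninth:
root → B♭
3rd (major 3rd) → D
5th (perfect 5th) → F
9th (major 9th) → C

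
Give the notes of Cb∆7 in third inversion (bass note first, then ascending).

Bb Cb Eb Gb

Cb∆7 = Cb–Eb–Gb–Bb; third inversion → seventh (Bb) lowest.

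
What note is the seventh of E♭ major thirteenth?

D

Root of E♭ major thirteenth = E-flat. The 7th is a major 7th: E-flat up a major 7th → D.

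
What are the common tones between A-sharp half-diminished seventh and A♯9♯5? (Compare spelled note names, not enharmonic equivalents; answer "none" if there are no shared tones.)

A-sharp half-diminished seventh = A♯, C♯, E, G♯.
A♯9♯5 = A♯, C𝄪, E𝄪, G♯, B♯.
Shared: A♯, G♯.

A♯ – G♯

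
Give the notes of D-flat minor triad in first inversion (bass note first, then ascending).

D-flat minor triad = Db–Fb–Ab; first inversion → third (Fb) lowest.

Fb, Ab, Db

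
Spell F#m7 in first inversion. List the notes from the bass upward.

A C# E F#

F#m7 = F#–A–C#–E; first inversion → third (A) lowest.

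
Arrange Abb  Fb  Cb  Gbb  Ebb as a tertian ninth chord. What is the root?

Stacking in thirds gives Fb – Abb – Cb – Ebb – Gbb, so Fb is the root — Fb minor seventh flat nine.

Fb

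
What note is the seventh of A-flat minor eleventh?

G-flat

A-flat minor eleventh is built on A-flat; its 7th is a minor 7th above the root.
A seventh above A uses the letter G, and the minor 7th above A-flat is G-flat.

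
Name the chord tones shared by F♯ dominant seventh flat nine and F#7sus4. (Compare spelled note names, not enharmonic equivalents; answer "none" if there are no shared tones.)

F#  C#  E

F♯ dominant seventh flat nine: F# A# C# E G
F#7sus4: F# B C# E
Common to both → F#, C#, E.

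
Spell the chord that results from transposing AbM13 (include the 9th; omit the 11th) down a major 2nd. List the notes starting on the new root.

Transposed root: Ab → Gb (major 2nd down). So we spell Gb major thirteenth:
Gb — root
Bb — major 3rd
Db — perfect 5th
F — major 7th
Ab — major 9th
Eb — major 13th

Gb  Bb  Db  F  Ab  Eb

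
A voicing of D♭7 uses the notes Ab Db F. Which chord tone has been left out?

D♭7 = Db, F, Ab, Cb. The voicing lacks the 7th (minor 7th), Cb.

Cb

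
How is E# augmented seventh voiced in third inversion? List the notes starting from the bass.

D#, E#, G##, B##

In root position, E# augmented seventh is E#–G##–B##–D#.
Third inversion puts the seventh (D#) in the bass.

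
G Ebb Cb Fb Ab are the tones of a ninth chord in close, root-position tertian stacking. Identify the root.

Arranged so that each adjacent pair is a third by letter name: Fb – Ab – Cb – Ebb – G.
The bottom of that stack, Fb, is the root (this is Fb dominant seventh sharp nine).

Fb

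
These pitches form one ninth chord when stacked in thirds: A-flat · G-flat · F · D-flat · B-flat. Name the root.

G-flat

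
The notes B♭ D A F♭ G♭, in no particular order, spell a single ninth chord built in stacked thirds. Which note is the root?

G♭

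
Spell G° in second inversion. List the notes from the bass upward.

G° = G–Bb–Db; second inversion → fifth (Db) lowest.

Db, G, Bb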